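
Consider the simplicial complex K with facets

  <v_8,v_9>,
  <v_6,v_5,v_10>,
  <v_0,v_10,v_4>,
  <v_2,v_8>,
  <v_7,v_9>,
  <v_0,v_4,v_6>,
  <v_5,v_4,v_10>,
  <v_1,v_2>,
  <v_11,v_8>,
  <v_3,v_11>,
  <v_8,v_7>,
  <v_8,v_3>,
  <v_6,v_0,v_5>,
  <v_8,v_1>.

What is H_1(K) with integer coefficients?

We work with the vertex ordering v_0 < v_1 < v_2 < v_3 < v_4 < v_5 < v_6 < v_7 < v_8 < v_9 < v_10 < v_11. The simplices of K, each written with vertices in increasing order, are:

  0-simplices (12): [v_0], [v_1], [v_2], [v_3], [v_4], [v_5], [v_6], [v_7], [v_8], [v_9], [v_10], [v_11]
  1-simplices (19): (19 of them)
  2-simplices (5): [v_0,v_4,v_6], [v_0,v_4,v_10], [v_0,v_5,v_6], [v_4,v_5,v_10], [v_5,v_6,v_10]

Hence C_0 ≅ Z^12, C_1 ≅ Z^19, C_2 ≅ Z^5.

The boundary map ∂_1: C_1 → C_0 is given by ∂[p,q] = [q] − [p].
The 12×19 boundary matrix has rank 10 and Smith normal form diag(1,1,1,1,1,1,1,1,1,1).

∂_2: C_2 → C_1 sends each 2-simplex [p,q,r] to [q,r] − [p,r] + [p,q]. For instance
  ∂[v_0,v_5,v_6] = [v_5,v_6] − [v_0,v_6] + [v_0,v_5],
  ∂[v_4,v_5,v_10] = [v_5,v_10] − [v_4,v_10] + [v_4,v_5].
As a 19×5 matrix over Z this has rank 5, with invariant factors (1,1,1,1,1).

Now H_k = ker ∂_k / im ∂_{k+1}, so:

  H_1: rank ker ∂_1 − rank ∂_2 = (19 − 10) − 5 = 4, and the invariant factors of ∂_2 are all 1, so H_1 ≅ Z^4.

H_1 ≅ Z^4.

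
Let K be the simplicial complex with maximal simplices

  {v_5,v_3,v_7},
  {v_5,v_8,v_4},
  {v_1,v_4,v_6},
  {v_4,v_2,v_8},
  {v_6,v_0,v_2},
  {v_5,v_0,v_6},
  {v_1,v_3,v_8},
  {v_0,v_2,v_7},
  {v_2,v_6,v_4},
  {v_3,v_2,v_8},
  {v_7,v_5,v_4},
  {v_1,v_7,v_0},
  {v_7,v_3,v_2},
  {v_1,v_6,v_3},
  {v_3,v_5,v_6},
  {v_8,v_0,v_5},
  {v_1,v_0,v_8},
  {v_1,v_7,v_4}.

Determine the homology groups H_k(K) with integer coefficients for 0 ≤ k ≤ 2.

Take the total order v_0 < v_1 < v_2 < v_3 < v_4 < v_5 < v_6 < v_7 < v_8 on the vertex set. Then K (dimension 2) consists of the simplices:

  0-simplices (9): [v_0], [v_1], [v_2], [v_3], [v_4], [v_5], [v_6], [v_7], [v_8]
  1-simplices (27): (27 of them)
  2-simplices (18): (18 of them)

Hence C_0 ≅ Z^9, C_1 ≅ Z^27, C_2 ≅ Z^18.

Boundary ∂_1: C_1 → C_0 sends each edge [p,q] (with p < q) to q − p. For instance
  ∂[v_0,v_6] = [v_6] − [v_0].
This gives a 9×27 integer matrix of rank 8; reducing to Smith normal form yields diagonal entries (1,1,1,1,1,1,1,1).

The boundary map ∂_2: C_2 → C_1 sends each 2-simplex [p,q,r] to [q,r] − [p,r] + [p,q]. For instance
  ∂[v_0,v_1,v_7] = [v_1,v_7] − [v_0,v_7] + [v_0,v_1],
  ∂[v_2,v_3,v_7] = [v_3,v_7] − [v_2,v_7] + [v_2,v_3].
This gives a 27×18 integer matrix of rank 17; reducing to Smith normal form yields diagonal entries (1,1,1,1,1,1,1,1,1,1,1,1,1,1,1,1,1).

Computing H_k = (kernel of ∂_k) / (image of ∂_{k+1}):

  H_0: rank C_0 − rank ∂_1 = 9 − 8 = 1, and the invariant factors of ∂_1 are all 1, so H_0 = Z.
  H_1: rank ker ∂_1 − rank ∂_2 = (27 − 8) − 17 = 2, and the invariant factors of ∂_2 are all 1, so H_1 = Z^2.
  H_2: rank ker ∂_2 − rank ∂_3 = (18 − 17) − 0 = 1, and there is no ∂_3, so H_2 = Z.

(K is a triangulation of the torus T^2.)

H_0 ≅ Z,  H_1 ≅ Z^2,  H_2 ≅ Z.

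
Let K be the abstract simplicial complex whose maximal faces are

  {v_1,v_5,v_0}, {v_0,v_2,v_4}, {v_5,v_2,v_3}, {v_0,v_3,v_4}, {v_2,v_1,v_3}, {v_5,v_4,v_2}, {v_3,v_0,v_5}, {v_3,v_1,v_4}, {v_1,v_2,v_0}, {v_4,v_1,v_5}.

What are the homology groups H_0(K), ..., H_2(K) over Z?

K has 6 vertices, 15 edges, 10 triangles.
rank ∂_0 = 0, rank ∂_1 = 5 ⇒ b_0 = 6 − 0 − 5 = 1; all invariant factors of ∂_1 are 1 so no torsion. So H_0 ≅ Z.
rank ∂_1 = 5, rank ∂_2 = 10 ⇒ b_1 = 15 − 5 − 10 = 0; ∂_2 has invariant factor(s) [2] giving torsion. So H_1 ≅ Z/2Z.
rank ∂_2 = 10, rank ∂_3 = 0 ⇒ b_2 = 10 − 10 − 0 = 0. So H_2 ≅ 0.

H_0 ≅ Z,  H_1 ≅ Z/2Z,  H_2 = 0.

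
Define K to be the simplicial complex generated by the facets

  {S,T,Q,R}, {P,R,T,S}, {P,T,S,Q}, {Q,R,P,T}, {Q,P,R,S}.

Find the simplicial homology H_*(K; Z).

Order the vertices as P < Q < R < S < T. Listing each simplex with vertices in this order, K has dimension 3 with simplices:

  0-simplices (5): P, Q, R, S, T
  1-simplices (10): PQ, PR, PS, PT, QR, QS, QT, RS, RT, ST
  2-simplices (10): PQR, PQS, PQT, PRS, PRT, PST, QRS, QRT, QST, RST
  3-simplices (5): PQRS, PQRT, PQST, PRST, QRST

giving chain groups C_0 ≅ Z^5, C_1 ≅ Z^10, C_2 ≅ Z^10, C_3 ≅ Z^5.

∂_1: C_1 → C_0 sends each edge [p,q] (with p < q) to q − p.
As a 5×10 matrix over Z this has rank 4, with invariant factors (1,1,1,1).

The boundary map ∂_2: C_2 → C_1 sends each 2-simplex [p,q,r] to [q,r] − [p,r] + [p,q]. For instance
  ∂QST = ST − QT + QS,
  ∂QRS = RS − QS + QR.
The resulting 10×10 matrix has rank 6, and its Smith normal form has invariant factors (1,1,1,1,1,1).

∂_3: C_3 → C_2 sends each 3-simplex σ to the alternating sum Σ_i (−1)^i (σ with its i-th vertex removed). For instance
  ∂PQRS = QRS − PRS + PQS − PQR,
  ∂PQST = QST − PST + PQT − PQS.
As a 10×5 matrix over Z this has rank 4, with invariant factors (1,1,1,1).

Reading off H_k = ker ∂_k / im ∂_{k+1}:

  H_0: rank C_0 − rank ∂_1 = 5 − 4 = 1, and the invariant factors of ∂_1 are all 1, so H_0 ≅ Z.
  H_1: rank ker ∂_1 − rank ∂_2 = (10 − 4) − 6 = 0, and the invariant factors of ∂_2 are all 1, so H_1 ≅ 0.
  H_2: rank ker ∂_2 − rank ∂_3 = (10 − 6) − 4 = 0, and the invariant factors of ∂_3 are all 1, so H_2 ≅ 0.
  H_3: rank ker ∂_3 − rank ∂_4 = (5 − 4) − 0 = 1, and there is no ∂_4, so H_3 ≅ Z.

H_0 = Z,  H_1 = 0,  H_2 = 0,  H_3 = Z.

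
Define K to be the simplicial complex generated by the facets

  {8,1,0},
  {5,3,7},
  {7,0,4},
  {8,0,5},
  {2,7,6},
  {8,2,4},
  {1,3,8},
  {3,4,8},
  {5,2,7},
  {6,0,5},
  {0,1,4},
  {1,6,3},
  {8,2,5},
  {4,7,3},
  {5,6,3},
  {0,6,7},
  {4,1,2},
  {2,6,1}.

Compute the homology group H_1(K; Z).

Fix the vertex order 0 < 1 < 2 < 3 < 4 < 5 < 6 < 7 < 8 and write every simplex with vertices in increasing order. Then dim K = 2 and the simplices of K are:

  0-simplices (9): [0], [1], [2], [3], [4], [5], [6], [7], [8]
  1-simplices (27): (27 of them)
  2-simplices (18): [0,1,4], [0,1,8], [0,4,7], [0,5,6], [0,5,8], [0,6,7], [1,2,4], [1,2,6], [1,3,6], [1,3,8], [2,4,8], [2,5,7], [2,5,8], [2,6,7], [3,4,7], [3,4,8], [3,5,6], [3,5,7]

giving chain groups C_0 ≅ Z^9, C_1 ≅ Z^27, C_2 ≅ Z^18.

∂_1: C_1 → C_0 sends each edge [p,q] (with p < q) to q − p. For instance
  ∂[2,7] = [7] − [2].
The resulting 9×27 matrix has rank 8, and its Smith normal form has invariant factors (1,1,1,1,1,1,1,1).

The boundary map ∂_2: C_2 → C_1 sends each 2-simplex [p,q,r] to [q,r] − [p,r] + [p,q]. For instance
  ∂[3,4,8] = [4,8] − [3,8] + [3,4],
  ∂[1,3,6] = [3,6] − [1,6] + [1,3].
The 27×18 boundary matrix has rank 18 and Smith normal form diag(1,1,1,1,1,1,1,1,1,1,1,1,1,1,1,1,1,2).

Now H_k = ker ∂_k / im ∂_{k+1}, so:

  H_1: rank ker ∂_1 − rank ∂_2 = (27 − 8) − 18 = 1, and ∂_2 has invariant factor 2 > 1, so H_1 ≅ Z ⊕ Z_2.

H_1 ≅ Z ⊕ Z_2.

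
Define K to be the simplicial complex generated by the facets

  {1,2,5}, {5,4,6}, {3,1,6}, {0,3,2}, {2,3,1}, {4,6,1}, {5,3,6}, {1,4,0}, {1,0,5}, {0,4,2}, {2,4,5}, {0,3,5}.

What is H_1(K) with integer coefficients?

H_1 = Z/2.

Order the vertices as 0 < 1 < 2 < 3 < 4 < 5 < 6. Listing each simplex with vertices in this order, K has dimension 2 with simplices:

  0-simplices (7): [0], [1], [2], [3], [4], [5], [6]
  1-simplices (18): [0,1], [0,2], [0,3], [0,4], [0,5], [1,2], [1,3], [1,4], [1,5], [1,6], [2,3], [2,4], [2,5], [3,5], [3,6], [4,5], [4,6], [5,6]
  2-simplices (12): [0,1,4], [0,1,5], [0,2,3], [0,2,4], [0,3,5], [1,2,3], [1,2,5], [1,3,6], [1,4,6], [2,4,5], [3,5,6], [4,5,6]

so the chain groups are C_0 ≅ Z^7, C_1 ≅ Z^18, C_2 ≅ Z^12.

The boundary map ∂_1: C_1 → C_0 sends each edge [p,q] (with p < q) to q − p.
This gives a 7×18 integer matrix of rank 6; reducing to Smith normal form yields diagonal entries (1,1,1,1,1,1).

∂_2: C_2 → C_1 maps a triangle to the signed sum of its edges. For instance
  ∂[1,2,3] = [2,3] − [1,3] + [1,2],
  ∂[2,4,5] = [4,5] − [2,5] + [2,4].
As a 18×12 matrix over Z this has rank 12, with invariant factors (1,1,1,1,1,1,1,1,1,1,1,2).

Now H_k = ker ∂_k / im ∂_{k+1}, so:

  H_1: rank ker ∂_1 − rank ∂_2 = (18 − 6) − 12 = 0, and ∂_2 has invariant factor 2 > 1, so H_1 = Z/2.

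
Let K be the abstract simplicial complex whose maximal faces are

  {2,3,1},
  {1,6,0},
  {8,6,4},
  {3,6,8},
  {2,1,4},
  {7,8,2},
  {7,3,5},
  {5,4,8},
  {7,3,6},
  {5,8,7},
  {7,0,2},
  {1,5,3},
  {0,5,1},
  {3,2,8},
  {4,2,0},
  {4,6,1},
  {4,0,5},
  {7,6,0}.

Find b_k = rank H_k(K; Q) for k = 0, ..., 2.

Take the total order 0 < 1 < 2 < 3 < 4 < 5 < 6 < 7 < 8 on the vertex set. Then K (dimension 2) consists of the simplices:

  0-simplices (9): [0], [1], [2], [3], [4], [5], [6], [7], [8]
  1-simplices (27): (27 of them)
  2-simplices (18): [0,1,5], [0,1,6], [0,2,4], [0,2,7], [0,4,5], [0,6,7], [1,2,3], [1,2,4], [1,3,5], [1,4,6], [2,3,8], [2,7,8], [3,5,7], [3,6,7], [3,6,8], [4,5,8], [4,6,8], [5,7,8]

Hence C_0 ≅ Z^9, C_1 ≅ Z^27, C_2 ≅ Z^18.

The boundary map ∂_1: C_1 → C_0 sends each edge [p,q] (with p < q) to q − p.
The resulting 9×27 matrix has rank 8, and its Smith normal form has invariant factors (1,1,1,1,1,1,1,1).

Boundary ∂_2: C_2 → C_1 sends each 2-simplex [p,q,r] to [q,r] − [p,r] + [p,q]. For instance
  ∂[1,2,3] = [2,3] − [1,3] + [1,2],
  ∂[0,2,4] = [2,4] − [0,4] + [0,2].
The 27×18 boundary matrix has rank 18 and Smith normal form diag(1,1,1,1,1,1,1,1,1,1,1,1,1,1,1,1,1,2).

Computing H_k = (kernel of ∂_k) / (image of ∂_{k+1}):

  H_0: rank C_0 − rank ∂_1 = 9 − 8 = 1, and the invariant factors of ∂_1 are all 1, so H_0 = Z.
  H_1: rank ker ∂_1 − rank ∂_2 = (27 − 8) − 18 = 1, and ∂_2 has invariant factor 2 > 1, so H_1 = Z ⊕ Z/2Z.
  H_2: rank ker ∂_2 − rank ∂_3 = (18 − 18) − 0 = 0, and there is no ∂_3, so H_2 = 0.

Hence the Betti numbers are b_0 = 1, b_1 = 1, b_2 = 0.

b_0 = 1, b_1 = 1, b_2 = 0.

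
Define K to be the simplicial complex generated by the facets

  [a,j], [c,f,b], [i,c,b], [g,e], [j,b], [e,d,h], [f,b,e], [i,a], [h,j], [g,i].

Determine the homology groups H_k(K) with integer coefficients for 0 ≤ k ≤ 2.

We work with the vertex ordering a < b < c < d < e < f < g < h < i < j. The simplices of K, each written with vertices in increasing order, are:

  0-simplices (10): a, b, c, d, e, f, g, h, i, j
  1-simplices (16): ai, aj, bc, be, bf, bi, bj, cf, ci, de, dh, ef, eg, eh, gi, hj
  2-simplices (4): bcf, bci, bef, deh

giving chain groups C_0 ≅ Z^10, C_1 ≅ Z^16, C_2 ≅ Z^4.

Boundary ∂_1: C_1 → C_0 is given by ∂[p,q] = [q] − [p]. For instance
  ∂dh = h − d.
The 10×16 boundary matrix has rank 9 and Smith normal form diag(1,1,1,1,1,1,1,1,1).

Boundary ∂_2: C_2 → C_1 sends each 2-simplex [p,q,r] to [q,r] − [p,r] + [p,q]. For instance
  ∂deh = eh − dh + de,
  ∂bci = ci − bi + bc.
The 16×4 boundary matrix has rank 4 and Smith normal form diag(1,1,1,1).

Computing H_k = (kernel of ∂_k) / (image of ∂_{k+1}):

  H_0: rank C_0 − rank ∂_1 = 10 − 9 = 1, and the invariant factors of ∂_1 are all 1, so H_0 = Z.
  H_1: rank ker ∂_1 − rank ∂_2 = (16 − 9) − 4 = 3, and the invariant factors of ∂_2 are all 1, so H_1 = Z^3.
  H_2: rank ker ∂_2 − rank ∂_3 = (4 − 4) − 0 = 0, and there is no ∂_3, so H_2 = 0.

As a check, the Euler characteristic is 10 − 16 + 4 = -2, which agrees with 1 − 3 + 0 = -2.

H_0 = Z,  H_1 = Z^3,  H_2 = 0.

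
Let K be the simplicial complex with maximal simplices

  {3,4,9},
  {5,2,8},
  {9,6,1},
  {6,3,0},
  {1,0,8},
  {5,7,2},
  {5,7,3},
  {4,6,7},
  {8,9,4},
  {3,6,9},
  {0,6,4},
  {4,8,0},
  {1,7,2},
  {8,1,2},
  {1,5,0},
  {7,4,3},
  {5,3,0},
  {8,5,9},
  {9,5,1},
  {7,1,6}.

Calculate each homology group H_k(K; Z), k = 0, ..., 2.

H_0 = Z,  H_1 = Z ⊕ Z_2,  H_2 = 0.

Fix the vertex order 0 < 1 < 2 < 3 < 4 < 5 < 6 < 7 < 8 < 9 and write every simplex with vertices in increasing order. Then dim K = 2 and the simplices of K are:

  0-simplices (10): [0], [1], [2], [3], [4], [5], [6], [7], [8], [9]
  1-simplices (30): (30 of them)
  2-simplices (20): (20 of them)

so the chain groups are C_0 ≅ Z^10, C_1 ≅ Z^30, C_2 ≅ Z^20.

The boundary map ∂_1: C_1 → C_0 sends each edge [p,q] (with p < q) to q − p. For instance
  ∂[4,7] = [7] − [4].
The resulting 10×30 matrix has rank 9, and its Smith normal form has invariant factors (1,1,1,1,1,1,1,1,1).

∂_2: C_2 → C_1 maps a triangle to the signed sum of its edges. For instance
  ∂[1,6,7] = [6,7] − [1,7] + [1,6],
  ∂[0,1,8] = [1,8] − [0,8] + [0,1].
The 30×20 boundary matrix has rank 20 and Smith normal form diag(1,1,1,1,1,1,1,1,1,1,1,1,1,1,1,1,1,1,1,2).

Reading off H_k = ker ∂_k / im ∂_{k+1}:

  H_0: rank C_0 − rank ∂_1 = 10 − 9 = 1, and the invariant factors of ∂_1 are all 1, so H_0 ≅ Z.
  H_1: rank ker ∂_1 − rank ∂_2 = (30 − 9) − 20 = 1, and ∂_2 has invariant factor 2 > 1, so H_1 ≅ Z ⊕ Z_2.
  H_2: rank ker ∂_2 − rank ∂_3 = (20 − 20) − 0 = 0, and there is no ∂_3, so H_2 ≅ 0.

As a check, the Euler characteristic is 10 − 30 + 20 = 0, which agrees with 1 − 1 + 0 = 0.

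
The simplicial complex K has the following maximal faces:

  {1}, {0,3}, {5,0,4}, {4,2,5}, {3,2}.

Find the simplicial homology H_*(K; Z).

Take the total order 0 < 1 < 2 < 3 < 4 < 5 on the vertex set. Then K (dimension 2) consists of the simplices:

  0-simplices (6): [0], [1], [2], [3], [4], [5]
  1-simplices (7): [0,3], [0,4], [0,5], [2,3], [2,4], [2,5], [4,5]
  2-simplices (2): [0,4,5], [2,4,5]

giving chain groups C_0 ≅ Z^6, C_1 ≅ Z^7, C_2 ≅ Z^2.

The boundary map ∂_1: C_1 → C_0 is given by ∂[p,q] = [q] − [p]. For instance
  ∂[0,3] = [3] − [0].
This gives a 6×7 integer matrix of rank 4; reducing to Smith normal form yields diagonal entries (1,1,1,1).

The boundary map ∂_2: C_2 → C_1 sends each 2-simplex [p,q,r] to [q,r] − [p,r] + [p,q]. For instance
  ∂[2,4,5] = [4,5] − [2,5] + [2,4],
  ∂[0,4,5] = [4,5] − [0,5] + [0,4].
The 7×2 boundary matrix has rank 2 and Smith normal form diag(1,1).

Computing H_k = (kernel of ∂_k) / (image of ∂_{k+1}):

  H_0: rank C_0 − rank ∂_1 = 6 − 4 = 2, and the invariant factors of ∂_1 are all 1, so H_0 = Z^2.
  H_1: rank ker ∂_1 − rank ∂_2 = (7 − 4) − 2 = 1, and the invariant factors of ∂_2 are all 1, so H_1 = Z.
  H_2: rank ker ∂_2 − rank ∂_3 = (2 − 2) − 0 = 0, and there is no ∂_3, so H_2 = 0.

H_0 ≅ Z^2,  H_1 ≅ Z,  H_2 = 0.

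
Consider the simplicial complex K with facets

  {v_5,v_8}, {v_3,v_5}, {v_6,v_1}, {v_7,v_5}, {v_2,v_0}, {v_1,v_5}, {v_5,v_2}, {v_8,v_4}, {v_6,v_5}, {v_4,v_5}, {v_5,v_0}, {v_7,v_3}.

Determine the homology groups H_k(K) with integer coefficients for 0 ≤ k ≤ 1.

K has 9 vertices, 12 edges.
rank ∂_0 = 0, rank ∂_1 = 8 ⇒ b_0 = 9 − 0 − 8 = 1; all invariant factors of ∂_1 are 1 so no torsion. So H_0 ≅ Z.
rank ∂_1 = 8, rank ∂_2 = 0 ⇒ b_1 = 12 − 8 − 0 = 4. So H_1 ≅ Z^4.

H_0 ≅ Z,  H_1 ≅ Z^4.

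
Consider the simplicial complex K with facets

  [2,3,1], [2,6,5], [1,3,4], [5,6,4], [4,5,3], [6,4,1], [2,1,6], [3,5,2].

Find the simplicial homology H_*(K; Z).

H_0 ≅ Z,  H_1 = 0,  H_2 ≅ Z.

Fix the vertex order 1 < 2 < 3 < 4 < 5 < 6 and write every simplex with vertices in increasing order. Then dim K = 2 and the simplices of K are:

  0-simplices (6): [1], [2], [3], [4], [5], [6]
  1-simplices (12): [1,2], [1,3], [1,4], [1,6], [2,3], [2,5], [2,6], [3,4], [3,5], [4,5], [4,6], [5,6]
  2-simplices (8): [1,2,3], [1,2,6], [1,3,4], [1,4,6], [2,3,5], [2,5,6], [3,4,5], [4,5,6]

Hence C_0 ≅ Z^6, C_1 ≅ Z^12, C_2 ≅ Z^8.

Boundary ∂_1: C_1 → C_0 is given by ∂[p,q] = [q] − [p].
The 6×12 boundary matrix has rank 5 and Smith normal form diag(1,1,1,1,1).

The boundary map ∂_2: C_2 → C_1 acts by ∂[p,q,r] = [q,r] − [p,r] + [p,q]. For instance
  ∂[3,4,5] = [4,5] − [3,5] + [3,4],
  ∂[1,4,6] = [4,6] − [1,6] + [1,4].
The resulting 12×8 matrix has rank 7, and its Smith normal form has invariant factors (1,1,1,1,1,1,1).

From H_k ≅ ker(∂_k) / im(∂_{k+1}) we obtain:

  H_0: rank C_0 − rank ∂_1 = 6 − 5 = 1, and the invariant factors of ∂_1 are all 1, so H_0 ≅ Z.
  H_1: rank ker ∂_1 − rank ∂_2 = (12 − 5) − 7 = 0, and the invariant factors of ∂_2 are all 1, so H_1 ≅ 0.
  H_2: rank ker ∂_2 − rank ∂_3 = (8 − 7) − 0 = 1, and there is no ∂_3, so H_2 ≅ Z.

As a check, the Euler characteristic is 6 − 12 + 8 = 2, which agrees with 1 − 0 + 1 = 2.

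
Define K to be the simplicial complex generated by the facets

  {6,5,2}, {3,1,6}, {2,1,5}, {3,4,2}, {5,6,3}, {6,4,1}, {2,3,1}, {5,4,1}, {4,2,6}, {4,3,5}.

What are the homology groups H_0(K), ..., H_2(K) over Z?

H_0 = Z,  H_1 = Z_2,  H_2 = 0.

We work with the vertex ordering 1 < 2 < 3 < 4 < 5 < 6. The simplices of K, each written with vertices in increasing order, are:

  0-simplices (6): [1], [2], [3], [4], [5], [6]
  1-simplices (15): [1,2], [1,3], [1,4], [1,5], [1,6], [2,3], [2,4], [2,5], [2,6], [3,4], [3,5], [3,6], [4,5], [4,6], [5,6]
  2-simplices (10): [1,2,3], [1,2,5], [1,3,6], [1,4,5], [1,4,6], [2,3,4], [2,4,6], [2,5,6], [3,4,5], [3,5,6]

Hence C_0 ≅ Z^6, C_1 ≅ Z^15, C_2 ≅ Z^10.

The boundary map ∂_1: C_1 → C_0 maps an edge to its endpoints' difference, ∂[p,q] = q − p.
The resulting 6×15 matrix has rank 5, and its Smith normal form has invariant factors (1,1,1,1,1).

The boundary map ∂_2: C_2 → C_1 acts by ∂[p,q,r] = [q,r] − [p,r] + [p,q]. For instance
  ∂[1,2,3] = [2,3] − [1,3] + [1,2],
  ∂[1,3,6] = [3,6] − [1,6] + [1,3].
The resulting 15×10 matrix has rank 10, and its Smith normal form has invariant factors (1,1,1,1,1,1,1,1,1,2).

Reading off H_k = ker ∂_k / im ∂_{k+1}:

  H_0: rank C_0 − rank ∂_1 = 6 − 5 = 1, and the invariant factors of ∂_1 are all 1, so H_0 = Z.
  H_1: rank ker ∂_1 − rank ∂_2 = (15 − 5) − 10 = 0, and ∂_2 has invariant factor 2 > 1, so H_1 = Z_2.
  H_2: rank ker ∂_2 − rank ∂_3 = (10 − 10) − 0 = 0, and there is no ∂_3, so H_2 = 0.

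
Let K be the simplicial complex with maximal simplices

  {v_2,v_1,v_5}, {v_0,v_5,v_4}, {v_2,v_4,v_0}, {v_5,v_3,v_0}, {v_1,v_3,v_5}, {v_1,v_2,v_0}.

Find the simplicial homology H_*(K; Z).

Take the total order v_0 < v_1 < v_2 < v_3 < v_4 < v_5 on the vertex set. Then K (dimension 2) consists of the simplices:

  0-simplices (6): [v_0], [v_1], [v_2], [v_3], [v_4], [v_5]
  1-simplices (12): [v_0,v_1], [v_0,v_2], [v_0,v_3], [v_0,v_4], [v_0,v_5], [v_1,v_2], [v_1,v_3], [v_1,v_5], [v_2,v_4], [v_2,v_5], [v_3,v_5], [v_4,v_5]
  2-simplices (6): [v_0,v_1,v_2], [v_0,v_2,v_4], [v_0,v_3,v_5], [v_0,v_4,v_5], [v_1,v_2,v_5], [v_1,v_3,v_5]

so the chain groups are C_0 ≅ Z^6, C_1 ≅ Z^12, C_2 ≅ Z^6.

The boundary map ∂_1: C_1 → C_0 is given by ∂[p,q] = [q] − [p]. For instance
  ∂[v_1,v_3] = [v_3] − [v_1].
As a 6×12 matrix over Z this has rank 5, with invariant factors (1,1,1,1,1).

The boundary map ∂_2: C_2 → C_1 maps a triangle to the signed sum of its edges. For instance
  ∂[v_1,v_2,v_5] = [v_2,v_5] − [v_1,v_5] + [v_1,v_2],
  ∂[v_1,v_3,v_5] = [v_3,v_5] − [v_1,v_5] + [v_1,v_3].
The 12×6 boundary matrix has rank 6 and Smith normal form diag(1,1,1,1,1,1).

From H_k ≅ ker(∂_k) / im(∂_{k+1}) we obtain:

  H_0: rank C_0 − rank ∂_1 = 6 − 5 = 1, and the invariant factors of ∂_1 are all 1, so H_0 = Z.
  H_1: rank ker ∂_1 − rank ∂_2 = (12 − 5) − 6 = 1, and the invariant factors of ∂_2 are all 1, so H_1 = Z.
  H_2: rank ker ∂_2 − rank ∂_3 = (6 − 6) − 0 = 0, and there is no ∂_3, so H_2 = 0.

(K is a triangulation of the cylinder S^1 x I.)

H_0 = Z,  H_1 = Z,  H_2 = 0.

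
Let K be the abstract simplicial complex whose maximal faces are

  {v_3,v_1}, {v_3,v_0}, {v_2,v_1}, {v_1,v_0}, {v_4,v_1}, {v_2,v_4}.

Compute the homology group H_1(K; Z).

H_1 ≅ Z^2.

Take the total order v_0 < v_1 < v_2 < v_3 < v_4 on the vertex set. Then K (dimension 1) consists of the simplices:

  0-simplices (5): [v_0], [v_1], [v_2], [v_3], [v_4]
  1-simplices (6): [v_0,v_1], [v_0,v_3], [v_1,v_2], [v_1,v_3], [v_1,v_4], [v_2,v_4]

so the chain groups are C_0 ≅ Z^5, C_1 ≅ Z^6.

∂_1: C_1 → C_0 sends each edge [p,q] (with p < q) to q − p. For instance
  ∂[v_1,v_4] = [v_4] − [v_1].
As a 5×6 matrix over Z this has rank 4, with invariant factors (1,1,1,1).

Computing H_k = (kernel of ∂_k) / (image of ∂_{k+1}):

  H_1: rank ker ∂_1 − rank ∂_2 = (6 − 4) − 0 = 2, and there is no ∂_2, so H_1 = Z^2.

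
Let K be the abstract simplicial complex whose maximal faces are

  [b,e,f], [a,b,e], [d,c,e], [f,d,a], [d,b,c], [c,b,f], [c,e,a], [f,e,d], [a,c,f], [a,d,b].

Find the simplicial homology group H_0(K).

H_0 ≅ Z.

Order the vertices as a < b < c < d < e < f. Listing each simplex with vertices in this order, K has dimension 2 with simplices:

  0-simplices (6): a, b, c, d, e, f
  1-simplices (15): ab, ac, ad, ae, af, bc, bd, be, bf, cd, ce, cf, de, df, ef
  2-simplices (10): abd, abe, ace, acf, adf, bcd, bcf, bef, cde, def

giving chain groups C_0 ≅ Z^6, C_1 ≅ Z^15, C_2 ≅ Z^10.

∂_1: C_1 → C_0 maps an edge to its endpoints' difference, ∂[p,q] = q − p. For instance
  ∂ac = c − a.
The resulting 6×15 matrix has rank 5, and its Smith normal form has invariant factors (1,1,1,1,1).

∂_2: C_2 → C_1 maps a triangle to the signed sum of its edges. For instance
  ∂abe = be − ae + ab,
  ∂ace = ce − ae + ac.
This gives a 15×10 integer matrix of rank 10; reducing to Smith normal form yields diagonal entries (1,1,1,1,1,1,1,1,1,2).

From H_k ≅ ker(∂_k) / im(∂_{k+1}) we obtain:

  H_0: rank C_0 − rank ∂_1 = 6 − 5 = 1, and the invariant factors of ∂_1 are all 1, so H_0 ≅ Z.

(K is a triangulation of the real projective plane RP^2.)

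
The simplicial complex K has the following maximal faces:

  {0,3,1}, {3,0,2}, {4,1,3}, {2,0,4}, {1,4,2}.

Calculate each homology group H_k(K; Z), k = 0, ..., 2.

Take the total order 0 < 1 < 2 < 3 < 4 on the vertex set. Then K (dimension 2) consists of the simplices:

  0-simplices (5): [0], [1], [2], [3], [4]
  1-simplices (10): [0,1], [0,2], [0,3], [0,4], [1,2], [1,3], [1,4], [2,3], [2,4], [3,4]
  2-simplices (5): [0,1,3], [0,2,3], [0,2,4], [1,2,4], [1,3,4]

so the chain groups are C_0 ≅ Z^5, C_1 ≅ Z^10, C_2 ≅ Z^5.

∂_1: C_1 → C_0 is given by ∂[p,q] = [q] − [p].
The 5×10 boundary matrix has rank 4 and Smith normal form diag(1,1,1,1).

Boundary ∂_2: C_2 → C_1 maps a triangle to the signed sum of its edges. For instance
  ∂[0,1,3] = [1,3] − [0,3] + [0,1],
  ∂[0,2,3] = [2,3] − [0,3] + [0,2].
This gives a 10×5 integer matrix of rank 5; reducing to Smith normal form yields diagonal entries (1,1,1,1,1).

Computing H_k = (kernel of ∂_k) / (image of ∂_{k+1}):

  H_0: rank C_0 − rank ∂_1 = 5 − 4 = 1, and the invariant factors of ∂_1 are all 1, so H_0 = Z.
  H_1: rank ker ∂_1 − rank ∂_2 = (10 − 4) − 5 = 1, and the invariant factors of ∂_2 are all 1, so H_1 = Z.
  H_2: rank ker ∂_2 − rank ∂_3 = (5 − 5) − 0 = 0, and there is no ∂_3, so H_2 = 0.

As a check, the Euler characteristic is 5 − 10 + 5 = 0, which agrees with 1 − 1 + 0 = 0.
(K is a triangulation of the Möbius band.)

H_0 = Z,  H_1 = Z,  H_2 = 0.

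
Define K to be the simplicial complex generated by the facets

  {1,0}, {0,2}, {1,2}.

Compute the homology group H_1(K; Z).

We work with the vertex ordering 0 < 1 < 2. The simplices of K, each written with vertices in increasing order, are:

  0-simplices (3): [0], [1], [2]
  1-simplices (3): [0,1], [0,2], [1,2]

giving chain groups C_0 ≅ Z^3, C_1 ≅ Z^3.

Boundary ∂_1: C_1 → C_0 is given by ∂[p,q] = [q] − [p]. For instance
  ∂[1,2] = [2] − [1].
As a 3×3 matrix over Z this has rank 2, with invariant factors (1,1).

Now H_k = ker ∂_k / im ∂_{k+1}, so:

  H_1: rank ker ∂_1 − rank ∂_2 = (3 − 2) − 0 = 1, and there is no ∂_2, so H_1 ≅ Z.

(K is a triangulation of the circle S^1.)

H_1 = Z.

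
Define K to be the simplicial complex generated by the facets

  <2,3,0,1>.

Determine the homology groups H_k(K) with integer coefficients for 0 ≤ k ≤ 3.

H_0 = Z,  H_1 = 0,  H_2 = 0,  H_3 = 0.

We work with the vertex ordering 0 < 1 < 2 < 3. The simplices of K, each written with vertices in increasing order, are:

  0-simplices (4): [0], [1], [2], [3]
  1-simplices (6): [0,1], [0,2], [0,3], [1,2], [1,3], [2,3]
  2-simplices (4): [0,1,2], [0,1,3], [0,2,3], [1,2,3]
  3-simplices (1): [0,1,2,3]

so the chain groups are C_0 ≅ Z^4, C_1 ≅ Z^6, C_2 ≅ Z^4, C_3 ≅ Z^1.

The boundary map ∂_1: C_1 → C_0 is given by ∂[p,q] = [q] − [p]. For instance
  ∂[0,2] = [2] − [0].
As a 4×6 matrix over Z this has rank 3, with invariant factors (1,1,1).

Boundary ∂_2: C_2 → C_1 sends each 2-simplex [p,q,r] to [q,r] − [p,r] + [p,q]. For instance
  ∂[1,2,3] = [2,3] − [1,3] + [1,2],
  ∂[0,1,2] = [1,2] − [0,2] + [0,1].
The 6×4 boundary matrix has rank 3 and Smith normal form diag(1,1,1).

The boundary map ∂_3: C_3 → C_2 sends each 3-simplex σ to the alternating sum Σ_i (−1)^i (σ with its i-th vertex removed). For instance
  ∂[0,1,2,3] = [1,2,3] − [0,2,3] + [0,1,3] − [0,1,2].
The resulting 4×1 matrix has rank 1, and its Smith normal form has invariant factors (1).

Computing H_k = (kernel of ∂_k) / (image of ∂_{k+1}):

  H_0: rank C_0 − rank ∂_1 = 4 − 3 = 1, and the invariant factors of ∂_1 are all 1, so H_0 = Z.
  H_1: rank ker ∂_1 − rank ∂_2 = (6 − 3) − 3 = 0, and the invariant factors of ∂_2 are all 1, so H_1 = 0.
  H_2: rank ker ∂_2 − rank ∂_3 = (4 − 3) − 1 = 0, and the invariant factors of ∂_3 are all 1, so H_2 = 0.
  H_3: rank ker ∂_3 − rank ∂_4 = (1 − 1) − 0 = 0, and there is no ∂_4, so H_3 = 0.

(K is a triangulation of the 3-simplex.)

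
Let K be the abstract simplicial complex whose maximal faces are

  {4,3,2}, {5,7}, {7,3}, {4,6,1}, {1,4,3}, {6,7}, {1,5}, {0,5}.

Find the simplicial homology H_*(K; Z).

Take the total order 0 < 1 < 2 < 3 < 4 < 5 < 6 < 7 on the vertex set. Then K (dimension 2) consists of the simplices:

  0-simplices (8): [0], [1], [2], [3], [4], [5], [6], [7]
  1-simplices (12): [0,5], [1,3], [1,4], [1,5], [1,6], [2,3], [2,4], [3,4], [3,7], [4,6], [5,7], [6,7]
  2-simplices (3): [1,3,4], [1,4,6], [2,3,4]

so the chain groups are C_0 ≅ Z^8, C_1 ≅ Z^12, C_2 ≅ Z^3.

Boundary ∂_1: C_1 → C_0 sends each edge [p,q] (with p < q) to q − p.
This gives a 8×12 integer matrix of rank 7; reducing to Smith normal form yields diagonal entries (1,1,1,1,1,1,1).

The boundary map ∂_2: C_2 → C_1 sends each 2-simplex [p,q,r] to [q,r] − [p,r] + [p,q]. For instance
  ∂[2,3,4] = [3,4] − [2,4] + [2,3],
  ∂[1,3,4] = [3,4] − [1,4] + [1,3].
As a 12×3 matrix over Z this has rank 3, with invariant factors (1,1,1).

From H_k ≅ ker(∂_k) / im(∂_{k+1}) we obtain:

  H_0: rank C_0 − rank ∂_1 = 8 − 7 = 1, and the invariant factors of ∂_1 are all 1, so H_0 = Z.
  H_1: rank ker ∂_1 − rank ∂_2 = (12 − 7) − 3 = 2, and the invariant factors of ∂_2 are all 1, so H_1 = Z^2.
  H_2: rank ker ∂_2 − rank ∂_3 = (3 − 3) − 0 = 0, and there is no ∂_3, so H_2 = 0.

H_0 ≅ Z,  H_1 ≅ Z^2,  H_2 = 0.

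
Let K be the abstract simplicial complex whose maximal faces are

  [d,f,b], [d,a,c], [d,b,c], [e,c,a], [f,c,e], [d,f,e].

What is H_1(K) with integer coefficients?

K has 6 vertices, 12 edges, 6 triangles.
rank ∂_1 = 5, rank ∂_2 = 6 ⇒ b_1 = 12 − 5 − 6 = 1; all invariant factors of ∂_2 are 1 so no torsion. So H_1 = Z.

H_1 ≅ Z.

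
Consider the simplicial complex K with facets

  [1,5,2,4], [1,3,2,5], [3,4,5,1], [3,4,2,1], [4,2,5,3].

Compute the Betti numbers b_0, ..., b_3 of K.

b_0 = 1, b_1 = 0, b_2 = 0, b_3 = 1.

K has 5 vertices, 10 edges, 10 triangles, 5 3-simplices.
rank ∂_0 = 0, rank ∂_1 = 4 ⇒ b_0 = 5 − 0 − 4 = 1; all invariant factors of ∂_1 are 1 so no torsion. So H_0 = Z.
rank ∂_1 = 4, rank ∂_2 = 6 ⇒ b_1 = 10 − 4 − 6 = 0; all invariant factors of ∂_2 are 1 so no torsion. So H_1 = 0.
rank ∂_2 = 6, rank ∂_3 = 4 ⇒ b_2 = 10 − 6 − 4 = 0; all invariant factors of ∂_3 are 1 so no torsion. So H_2 = 0.
rank ∂_3 = 4, rank ∂_4 = 0 ⇒ b_3 = 5 − 4 − 0 = 1. So H_3 = Z.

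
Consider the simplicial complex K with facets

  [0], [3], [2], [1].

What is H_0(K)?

K has 4 vertices.
rank ∂_0 = 0, rank ∂_1 = 0 ⇒ b_0 = 4 − 0 − 0 = 4. So H_0 ≅ Z^4.

H_0 = Z^4.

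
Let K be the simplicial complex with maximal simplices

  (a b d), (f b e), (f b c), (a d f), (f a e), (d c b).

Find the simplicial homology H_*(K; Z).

H_0 = Z,  H_1 = Z,  H_2 = 0.

We work with the vertex ordering a < b < c < d < e < f. The simplices of K, each written with vertices in increasing order, are:

  0-simplices (6): a, b, c, d, e, f
  1-simplices (12): ab, ad, ae, af, bc, bd, be, bf, cd, cf, df, ef
  2-simplices (6): abd, adf, aef, bcd, bcf, bef

Hence C_0 ≅ Z^6, C_1 ≅ Z^12, C_2 ≅ Z^6.

∂_1: C_1 → C_0 is given by ∂[p,q] = [q] − [p]. For instance
  ∂ab = b − a.
This gives a 6×12 integer matrix of rank 5; reducing to Smith normal form yields diagonal entries (1,1,1,1,1).

∂_2: C_2 → C_1 sends each 2-simplex [p,q,r] to [q,r] − [p,r] + [p,q]. For instance
  ∂aef = ef − af + ae,
  ∂bcd = cd − bd + bc.
This gives a 12×6 integer matrix of rank 6; reducing to Smith normal form yields diagonal entries (1,1,1,1,1,1).

Computing H_k = (kernel of ∂_k) / (image of ∂_{k+1}):

  H_0: rank C_0 − rank ∂_1 = 6 − 5 = 1, and the invariant factors of ∂_1 are all 1, so H_0 = Z.
  H_1: rank ker ∂_1 − rank ∂_2 = (12 − 5) − 6 = 1, and the invariant factors of ∂_2 are all 1, so H_1 = Z.
  H_2: rank ker ∂_2 − rank ∂_3 = (6 − 6) − 0 = 0, and there is no ∂_3, so H_2 = 0.

(K is a triangulation of the cylinder S^1 x I.)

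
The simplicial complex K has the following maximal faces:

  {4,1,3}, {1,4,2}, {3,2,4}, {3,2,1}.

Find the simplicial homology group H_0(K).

Order the vertices as 1 < 2 < 3 < 4. Listing each simplex with vertices in this order, K has dimension 2 with simplices:

  0-simplices (4): [1], [2], [3], [4]
  1-simplices (6): [1,2], [1,3], [1,4], [2,3], [2,4], [3,4]
  2-simplices (4): [1,2,3], [1,2,4], [1,3,4], [2,3,4]

giving chain groups C_0 ≅ Z^4, C_1 ≅ Z^6, C_2 ≅ Z^4.

The boundary map ∂_1: C_1 → C_0 sends each edge [p,q] (with p < q) to q − p. For instance
  ∂[1,3] = [3] − [1].
The 4×6 boundary matrix has rank 3 and Smith normal form diag(1,1,1).

The boundary map ∂_2: C_2 → C_1 sends each 2-simplex [p,q,r] to [q,r] − [p,r] + [p,q]. For instance
  ∂[2,3,4] = [3,4] − [2,4] + [2,3],
  ∂[1,2,3] = [2,3] − [1,3] + [1,2].
This gives a 6×4 integer matrix of rank 3; reducing to Smith normal form yields diagonal entries (1,1,1).

From H_k ≅ ker(∂_k) / im(∂_{k+1}) we obtain:

  H_0: rank C_0 − rank ∂_1 = 4 − 3 = 1, and the invariant factors of ∂_1 are all 1, so H_0 ≅ Z.

H_0 = Z.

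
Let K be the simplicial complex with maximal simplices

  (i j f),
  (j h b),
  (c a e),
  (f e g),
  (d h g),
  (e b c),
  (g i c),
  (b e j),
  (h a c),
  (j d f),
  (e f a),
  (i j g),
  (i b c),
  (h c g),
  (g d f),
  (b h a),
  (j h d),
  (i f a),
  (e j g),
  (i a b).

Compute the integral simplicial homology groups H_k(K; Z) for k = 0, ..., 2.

Fix the vertex order a < b < c < d < e < f < g < h < i < j and write every simplex with vertices in increasing order. Then dim K = 2 and the simplices of K are:

  0-simplices (10): a, b, c, d, e, f, g, h, i, j
  1-simplices (30): ab, ac, ae, af, ah, ai, bc, be, bh, bi, bj, ce, cg, ch, ci, df, dg, dh, dj, ef, eg, ej, fg, fi, fj, gh, gi, gj, hj, ij
  2-simplices (20): abh, abi, ace, ach, aef, afi, bce, bci, bej, bhj, cgh, cgi, dfg, dfj, dgh, dhj, efg, egj, fij, gij

so the chain groups are C_0 ≅ Z^10, C_1 ≅ Z^30, C_2 ≅ Z^20.

∂_1: C_1 → C_0 sends each edge [p,q] (with p < q) to q − p. For instance
  ∂ce = e − c.
The resulting 10×30 matrix has rank 9, and its Smith normal form has invariant factors (1,1,1,1,1,1,1,1,1).

Boundary ∂_2: C_2 → C_1 maps a triangle to the signed sum of its edges. For instance
  ∂bhj = hj − bj + bh,
  ∂dfj = fj − dj + df.
This gives a 30×20 integer matrix of rank 20; reducing to Smith normal form yields diagonal entries (1,1,1,1,1,1,1,1,1,1,1,1,1,1,1,1,1,1,1,2).

Now H_k = ker ∂_k / im ∂_{k+1}, so:

  H_0: rank C_0 − rank ∂_1 = 10 − 9 = 1, and the invariant factors of ∂_1 are all 1, so H_0 = Z.
  H_1: rank ker ∂_1 − rank ∂_2 = (30 − 9) − 20 = 1, and ∂_2 has invariant factor 2 > 1, so H_1 = Z ⊕ Z/2Z.
  H_2: rank ker ∂_2 − rank ∂_3 = (20 − 20) − 0 = 0, and there is no ∂_3, so H_2 = 0.

H_0 = Z,  H_1 = Z ⊕ Z/2Z,  H_2 = 0.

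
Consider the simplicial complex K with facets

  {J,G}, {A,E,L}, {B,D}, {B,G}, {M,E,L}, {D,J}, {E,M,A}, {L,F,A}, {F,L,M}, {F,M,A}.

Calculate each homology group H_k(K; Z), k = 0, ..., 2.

We work with the vertex ordering A < B < D < E < F < G < J < L < M. The simplices of K, each written with vertices in increasing order, are:

  0-simplices (9): A, B, D, E, F, G, J, L, M
  1-simplices (13): AE, AF, AL, AM, BD, BG, DJ, EL, EM, FL, FM, GJ, LM
  2-simplices (6): AEL, AEM, AFL, AFM, ELM, FLM

so the chain groups are C_0 ≅ Z^9, C_1 ≅ Z^13, C_2 ≅ Z^6.

∂_1: C_1 → C_0 is given by ∂[p,q] = [q] − [p].
This gives a 9×13 integer matrix of rank 7; reducing to Smith normal form yields diagonal entries (1,1,1,1,1,1,1).

Boundary ∂_2: C_2 → C_1 maps a triangle to the signed sum of its edges. For instance
  ∂FLM = LM − FM + FL,
  ∂AEM = EM − AM + AE.
The resulting 13×6 matrix has rank 5, and its Smith normal form has invariant factors (1,1,1,1,1).

Computing H_k = (kernel of ∂_k) / (image of ∂_{k+1}):

  H_0: rank C_0 − rank ∂_1 = 9 − 7 = 2, and the invariant factors of ∂_1 are all 1, so H_0 ≅ Z^2.
  H_1: rank ker ∂_1 − rank ∂_2 = (13 − 7) − 5 = 1, and the invariant factors of ∂_2 are all 1, so H_1 ≅ Z.
  H_2: rank ker ∂_2 − rank ∂_3 = (6 − 5) − 0 = 1, and there is no ∂_3, so H_2 ≅ Z.

H_0 = Z^2,  H_1 = Z,  H_2 = Z.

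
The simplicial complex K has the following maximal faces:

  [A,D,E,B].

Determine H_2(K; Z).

K has 4 vertices, 6 edges, 4 triangles, 1 3-simplex.
rank ∂_2 = 3, rank ∂_3 = 1 ⇒ b_2 = 4 − 3 − 1 = 0; all invariant factors of ∂_3 are 1 so no torsion. So H_2 = 0.

H_2 ≅ 0.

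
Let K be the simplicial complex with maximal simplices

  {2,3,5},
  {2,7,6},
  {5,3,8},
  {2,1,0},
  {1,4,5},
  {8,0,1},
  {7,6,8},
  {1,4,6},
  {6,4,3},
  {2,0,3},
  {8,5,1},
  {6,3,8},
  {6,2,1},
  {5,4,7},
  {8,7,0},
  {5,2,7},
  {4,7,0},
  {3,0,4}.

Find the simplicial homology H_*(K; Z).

H_0 ≅ Z,  H_1 ≅ Z^2,  H_2 ≅ Z.

Order the vertices as 0 < 1 < 2 < 3 < 4 < 5 < 6 < 7 < 8. Listing each simplex with vertices in this order, K has dimension 2 with simplices:

  0-simplices (9): [0], [1], [2], [3], [4], [5], [6], [7], [8]
  1-simplices (27): (27 of them)
  2-simplices (18): [0,1,2], [0,1,8], [0,2,3], [0,3,4], [0,4,7], [0,7,8], [1,2,6], [1,4,5], [1,4,6], [1,5,8], [2,3,5], [2,5,7], [2,6,7], [3,4,6], [3,5,8], [3,6,8], [4,5,7], [6,7,8]

Hence C_0 ≅ Z^9, C_1 ≅ Z^27, C_2 ≅ Z^18.

∂_1: C_1 → C_0 sends each edge [p,q] (with p < q) to q − p.
As a 9×27 matrix over Z this has rank 8, with invariant factors (1,1,1,1,1,1,1,1).

∂_2: C_2 → C_1 acts by ∂[p,q,r] = [q,r] − [p,r] + [p,q]. For instance
  ∂[0,7,8] = [7,8] − [0,8] + [0,7],
  ∂[2,6,7] = [6,7] − [2,7] + [2,6].
The resulting 27×18 matrix has rank 17, and its Smith normal form has invariant factors (1,1,1,1,1,1,1,1,1,1,1,1,1,1,1,1,1).

From H_k ≅ ker(∂_k) / im(∂_{k+1}) we obtain:

  H_0: rank C_0 − rank ∂_1 = 9 − 8 = 1, and the invariant factors of ∂_1 are all 1, so H_0 ≅ Z.
  H_1: rank ker ∂_1 − rank ∂_2 = (27 − 8) − 17 = 2, and the invariant factors of ∂_2 are all 1, so H_1 ≅ Z^2.
  H_2: rank ker ∂_2 − rank ∂_3 = (18 − 17) − 0 = 1, and there is no ∂_3, so H_2 ≅ Z.

As a check, the Euler characteristic is 9 − 27 + 18 = 0, which agrees with 1 − 2 + 1 = 0.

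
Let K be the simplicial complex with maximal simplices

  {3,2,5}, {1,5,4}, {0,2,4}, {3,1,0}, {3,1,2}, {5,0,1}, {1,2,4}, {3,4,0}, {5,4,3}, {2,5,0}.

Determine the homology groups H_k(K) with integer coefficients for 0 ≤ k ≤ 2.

H_0 = Z,  H_1 = Z/2Z,  H_2 = 0.

We work with the vertex ordering 0 < 1 < 2 < 3 < 4 < 5. The simplices of K, each written with vertices in increasing order, are:

  0-simplices (6): [0], [1], [2], [3], [4], [5]
  1-simplices (15): [0,1], [0,2], [0,3], [0,4], [0,5], [1,2], [1,3], [1,4], [1,5], [2,3], [2,4], [2,5], [3,4], [3,5], [4,5]
  2-simplices (10): [0,1,3], [0,1,5], [0,2,4], [0,2,5], [0,3,4], [1,2,3], [1,2,4], [1,4,5], [2,3,5], [3,4,5]

so the chain groups are C_0 ≅ Z^6, C_1 ≅ Z^15, C_2 ≅ Z^10.

∂_1: C_1 → C_0 maps an edge to its endpoints' difference, ∂[p,q] = q − p.
This gives a 6×15 integer matrix of rank 5; reducing to Smith normal form yields diagonal entries (1,1,1,1,1).

Boundary ∂_2: C_2 → C_1 maps a triangle to the signed sum of its edges. For instance
  ∂[0,2,5] = [2,5] − [0,5] + [0,2],
  ∂[0,2,4] = [2,4] − [0,4] + [0,2].
As a 15×10 matrix over Z this has rank 10, with invariant factors (1,1,1,1,1,1,1,1,1,2).

Reading off H_k = ker ∂_k / im ∂_{k+1}:

  H_0: rank C_0 − rank ∂_1 = 6 − 5 = 1, and the invariant factors of ∂_1 are all 1, so H_0 = Z.
  H_1: rank ker ∂_1 − rank ∂_2 = (15 − 5) − 10 = 0, and ∂_2 has invariant factor 2 > 1, so H_1 = Z/2Z.
  H_2: rank ker ∂_2 − rank ∂_3 = (10 − 10) − 0 = 0, and there is no ∂_3, so H_2 = 0.

As a check, the Euler characteristic is 6 − 15 + 10 = 1, which agrees with 1 − 0 + 0 = 1.
(K is a triangulation of the real projective plane RP^2.)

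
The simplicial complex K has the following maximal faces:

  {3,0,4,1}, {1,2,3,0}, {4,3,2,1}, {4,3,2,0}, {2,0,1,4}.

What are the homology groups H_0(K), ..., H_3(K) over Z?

Order the vertices as 0 < 1 < 2 < 3 < 4. Listing each simplex with vertices in this order, K has dimension 3 with simplices:

  0-simplices (5): [0], [1], [2], [3], [4]
  1-simplices (10): [0,1], [0,2], [0,3], [0,4], [1,2], [1,3], [1,4], [2,3], [2,4], [3,4]
  2-simplices (10): [0,1,2], [0,1,3], [0,1,4], [0,2,3], [0,2,4], [0,3,4], [1,2,3], [1,2,4], [1,3,4], [2,3,4]
  3-simplices (5): [0,1,2,3], [0,1,2,4], [0,1,3,4], [0,2,3,4], [1,2,3,4]

Hence C_0 ≅ Z^5, C_1 ≅ Z^10, C_2 ≅ Z^10, C_3 ≅ Z^5.

The boundary map ∂_1: C_1 → C_0 maps an edge to its endpoints' difference, ∂[p,q] = q − p. For instance
  ∂[2,3] = [3] − [2].
As a 5×10 matrix over Z this has rank 4, with invariant factors (1,1,1,1).

Boundary ∂_2: C_2 → C_1 maps a triangle to the signed sum of its edges. For instance
  ∂[0,1,2] = [1,2] − [0,2] + [0,1],
  ∂[0,1,3] = [1,3] − [0,3] + [0,1].
The resulting 10×10 matrix has rank 6, and its Smith normal form has invariant factors (1,1,1,1,1,1).

∂_3: C_3 → C_2 sends each 3-simplex σ to the alternating sum Σ_i (−1)^i (σ with its i-th vertex removed). For instance
  ∂[0,1,2,3] = [1,2,3] − [0,2,3] + [0,1,3] − [0,1,2],
  ∂[0,1,3,4] = [1,3,4] − [0,3,4] + [0,1,4] − [0,1,3].
The resulting 10×5 matrix has rank 4, and its Smith normal form has invariant factors (1,1,1,1).

From H_k ≅ ker(∂_k) / im(∂_{k+1}) we obtain:

  H_0: rank C_0 − rank ∂_1 = 5 − 4 = 1, and the invariant factors of ∂_1 are all 1, so H_0 ≅ Z.
  H_1: rank ker ∂_1 − rank ∂_2 = (10 − 4) − 6 = 0, and the invariant factors of ∂_2 are all 1, so H_1 ≅ 0.
  H_2: rank ker ∂_2 − rank ∂_3 = (10 − 6) − 4 = 0, and the invariant factors of ∂_3 are all 1, so H_2 ≅ 0.
  H_3: rank ker ∂_3 − rank ∂_4 = (5 − 4) − 0 = 1, and there is no ∂_4, so H_3 ≅ Z.

H_0 ≅ Z,  H_1 = 0,  H_2 = 0,  H_3 ≅ Z.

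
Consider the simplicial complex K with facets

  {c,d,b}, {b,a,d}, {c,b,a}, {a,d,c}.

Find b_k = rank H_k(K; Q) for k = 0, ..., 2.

b_0 = 1, b_1 = 0, b_2 = 1.

Fix the vertex order a < b < c < d and write every simplex with vertices in increasing order. Then dim K = 2 and the simplices of K are:

  0-simplices (4): a, b, c, d
  1-simplices (6): ab, ac, ad, bc, bd, cd
  2-simplices (4): abc, abd, acd, bcd

giving chain groups C_0 ≅ Z^4, C_1 ≅ Z^6, C_2 ≅ Z^4.

Boundary ∂_1: C_1 → C_0 maps an edge to its endpoints' difference, ∂[p,q] = q − p. For instance
  ∂ab = b − a.
As a 4×6 matrix over Z this has rank 3, with invariant factors (1,1,1).

Boundary ∂_2: C_2 → C_1 acts by ∂[p,q,r] = [q,r] − [p,r] + [p,q]. For instance
  ∂acd = cd − ad + ac,
  ∂bcd = cd − bd + bc.
The 6×4 boundary matrix has rank 3 and Smith normal form diag(1,1,1).

Reading off H_k = ker ∂_k / im ∂_{k+1}:

  H_0: rank C_0 − rank ∂_1 = 4 − 3 = 1, and the invariant factors of ∂_1 are all 1, so H_0 = Z.
  H_1: rank ker ∂_1 − rank ∂_2 = (6 − 3) − 3 = 0, and the invariant factors of ∂_2 are all 1, so H_1 = 0.
  H_2: rank ker ∂_2 − rank ∂_3 = (4 − 3) − 0 = 1, and there is no ∂_3, so H_2 = Z.

As a check, the Euler characteristic is 4 − 6 + 4 = 2, which agrees with 1 − 0 + 1 = 2.

Hence the Betti numbers are b_0 = 1, b_1 = 0, b_2 = 1.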